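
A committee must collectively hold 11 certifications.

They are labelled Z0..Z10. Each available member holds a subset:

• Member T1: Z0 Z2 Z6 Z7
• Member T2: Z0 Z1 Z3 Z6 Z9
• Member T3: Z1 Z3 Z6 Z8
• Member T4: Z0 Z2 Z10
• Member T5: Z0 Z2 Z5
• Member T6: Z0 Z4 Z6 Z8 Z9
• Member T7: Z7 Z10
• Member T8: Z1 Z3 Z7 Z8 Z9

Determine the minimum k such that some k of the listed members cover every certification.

T3 and T5 and T6 and T7 together: T3 ∪ T5 ∪ T6 ∪ T7 = {Z0, Z1, Z2, Z3, Z4, Z5, Z6, Z7, Z8, Z9, Z10} — every certification is covered.
No 3 of the 8 members cover everything (all 56 combinations miss at least one certification), so 4 is optimal.

4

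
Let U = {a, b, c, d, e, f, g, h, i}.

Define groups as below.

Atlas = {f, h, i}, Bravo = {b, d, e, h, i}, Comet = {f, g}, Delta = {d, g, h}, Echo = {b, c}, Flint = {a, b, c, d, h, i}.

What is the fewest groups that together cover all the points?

Bravo, Comet, and Flint cover everything between them: the union {a, b, c, d, e, f, g, h, i} is all of U.
Only Flint contains a, so Flint is forced; the remaining 3 points need at least 2 more groups (each remaining group adds at most 2) — so at least 3 groups are needed, and 3 is optimal.

3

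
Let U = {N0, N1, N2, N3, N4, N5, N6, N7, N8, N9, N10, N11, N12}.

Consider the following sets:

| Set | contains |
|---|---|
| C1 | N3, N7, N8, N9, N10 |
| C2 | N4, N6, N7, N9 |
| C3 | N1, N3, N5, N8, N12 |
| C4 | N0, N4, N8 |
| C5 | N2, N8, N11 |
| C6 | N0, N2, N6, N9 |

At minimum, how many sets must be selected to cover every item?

C1 and C2 and C3 and C4 and C5 together: C1 ∪ C2 ∪ C3 ∪ C4 ∪ C5 = {N0, N1, N2, N3, N4, N5, N6, N7, N8, N9, N10, N11, N12} — every item is covered.
No 4 of the 6 sets cover everything (all 15 combinations miss at least one item), so 5 is optimal.

5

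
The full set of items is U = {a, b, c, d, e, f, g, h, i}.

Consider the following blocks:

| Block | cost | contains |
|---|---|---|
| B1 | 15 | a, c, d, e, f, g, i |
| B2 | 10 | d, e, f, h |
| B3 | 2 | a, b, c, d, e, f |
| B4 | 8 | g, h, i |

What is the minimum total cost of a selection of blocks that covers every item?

B3, B4 together cover every item (B3 ∪ B4 = {a, b, c, d, e, f, g, h, i}); total cost 2 + 8 = 10.
No covering selection has total cost below 10.

10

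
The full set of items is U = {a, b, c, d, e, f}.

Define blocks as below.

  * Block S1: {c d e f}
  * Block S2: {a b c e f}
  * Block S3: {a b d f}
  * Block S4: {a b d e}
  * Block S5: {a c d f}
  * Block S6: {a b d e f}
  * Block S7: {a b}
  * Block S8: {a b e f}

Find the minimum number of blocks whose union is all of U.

S5 and S8 cover everything between them: the union {a, b, c, d, e, f} is all of U.
No single block has all 6 items (the largest, S2, has 5), so 2 is optimal.

2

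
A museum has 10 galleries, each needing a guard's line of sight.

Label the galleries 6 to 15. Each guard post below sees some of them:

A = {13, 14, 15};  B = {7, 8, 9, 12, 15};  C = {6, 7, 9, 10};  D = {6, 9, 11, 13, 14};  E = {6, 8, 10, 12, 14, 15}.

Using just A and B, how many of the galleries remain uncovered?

Union of A, B = {7, 8, 9, 12, 13, 14, 15}.
Not covered: 6, 10, 11 — 3 galleries.

3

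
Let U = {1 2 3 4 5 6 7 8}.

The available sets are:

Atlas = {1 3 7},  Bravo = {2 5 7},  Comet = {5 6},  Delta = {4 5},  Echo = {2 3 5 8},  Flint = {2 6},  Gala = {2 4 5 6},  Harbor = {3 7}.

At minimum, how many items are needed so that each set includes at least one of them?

H = {3, 5, 6} meets every set (each contains at least one member of H), and |H| = 3.
The sets Delta, Flint, Harbor are pairwise disjoint, so any hitting set needs a separate item for each — at least 3. Hence 3 is optimal.

3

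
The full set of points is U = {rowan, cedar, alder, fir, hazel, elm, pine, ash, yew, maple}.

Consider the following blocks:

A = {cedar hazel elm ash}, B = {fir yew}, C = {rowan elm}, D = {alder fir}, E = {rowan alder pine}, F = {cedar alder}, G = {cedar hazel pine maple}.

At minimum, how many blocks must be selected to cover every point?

4

A, B, E, and G cover everything between them: the union {rowan, cedar, alder, fir, hazel, elm, pine, ash, yew, maple} is all of U.
Only G contains maple, so G is forced; the remaining 6 points need at least 3 more blocks (each remaining block adds at most 2) — so at least 4 blocks are needed, and 4 is optimal.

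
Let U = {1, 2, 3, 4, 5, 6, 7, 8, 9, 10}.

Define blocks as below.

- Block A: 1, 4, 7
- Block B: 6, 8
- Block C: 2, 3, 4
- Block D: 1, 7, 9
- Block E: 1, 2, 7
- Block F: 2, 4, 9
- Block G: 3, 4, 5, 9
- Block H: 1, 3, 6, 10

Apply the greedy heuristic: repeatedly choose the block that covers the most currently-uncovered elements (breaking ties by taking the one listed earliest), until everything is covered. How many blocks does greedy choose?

4

Greedy: pick G (covers 4 new) → pick E (covers 3 new) → pick B (covers 2 new) → pick H (covers 1 new). Total picks: 4.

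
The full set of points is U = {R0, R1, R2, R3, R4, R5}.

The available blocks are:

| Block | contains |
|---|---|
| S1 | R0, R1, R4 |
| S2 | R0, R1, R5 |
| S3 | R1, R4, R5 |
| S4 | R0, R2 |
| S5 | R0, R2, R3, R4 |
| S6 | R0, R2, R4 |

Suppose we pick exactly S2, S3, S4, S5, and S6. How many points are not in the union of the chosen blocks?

Union of S2, S3, S4, S5, S6 = {R0, R1, R2, R3, R4, R5} — that's every point, so 0 are uncovered.

0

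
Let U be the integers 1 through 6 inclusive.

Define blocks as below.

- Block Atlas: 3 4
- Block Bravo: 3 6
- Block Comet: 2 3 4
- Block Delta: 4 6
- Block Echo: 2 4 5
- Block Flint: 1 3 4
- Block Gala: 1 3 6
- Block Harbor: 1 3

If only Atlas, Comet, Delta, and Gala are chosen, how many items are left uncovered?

1

Union of Atlas, Comet, Delta, Gala = {1, 2, 3, 4, 6}.
Not covered: 5 — 1 item.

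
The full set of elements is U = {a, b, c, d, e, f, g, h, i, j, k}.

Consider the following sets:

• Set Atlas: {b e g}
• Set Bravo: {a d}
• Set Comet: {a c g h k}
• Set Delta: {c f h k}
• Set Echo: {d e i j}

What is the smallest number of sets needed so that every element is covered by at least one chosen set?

Atlas, Comet, Delta, and Echo cover everything between them: the union {a, b, c, d, e, f, g, h, i, j, k} is all of U.
No 3 of the 5 sets cover everything (all 10 combinations miss at least one element), so 4 is optimal.

4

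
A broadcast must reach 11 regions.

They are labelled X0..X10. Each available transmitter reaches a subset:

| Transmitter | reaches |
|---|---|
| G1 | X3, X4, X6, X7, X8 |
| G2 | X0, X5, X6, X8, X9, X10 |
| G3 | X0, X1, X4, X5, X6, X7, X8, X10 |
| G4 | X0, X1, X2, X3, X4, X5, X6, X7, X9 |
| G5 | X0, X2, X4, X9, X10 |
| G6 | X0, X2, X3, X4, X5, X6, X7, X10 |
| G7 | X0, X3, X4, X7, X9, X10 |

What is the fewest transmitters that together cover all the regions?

2

Take {G3, G4}. Their union is {X0, X1, X2, X3, X4, X5, X6, X7, X8, X9, X10}, which is all 11 regions.
No single transmitter has all 11 regions (the largest, G4, has 9), so 2 is optimal.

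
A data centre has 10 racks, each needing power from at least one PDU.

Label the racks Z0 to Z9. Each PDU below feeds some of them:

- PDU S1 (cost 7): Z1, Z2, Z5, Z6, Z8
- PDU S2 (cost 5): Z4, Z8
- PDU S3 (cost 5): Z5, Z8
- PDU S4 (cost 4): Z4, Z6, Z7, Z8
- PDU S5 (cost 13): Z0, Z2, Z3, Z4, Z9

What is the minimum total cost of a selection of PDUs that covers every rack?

24

S1, S4, S5 together cover every rack (S1 ∪ S4 ∪ S5 = {Z0, Z1, Z2, Z3, Z4, Z5, Z6, Z7, Z8, Z9}); total cost 7 + 4 + 13 = 24.
No covering selection has total cost below 24.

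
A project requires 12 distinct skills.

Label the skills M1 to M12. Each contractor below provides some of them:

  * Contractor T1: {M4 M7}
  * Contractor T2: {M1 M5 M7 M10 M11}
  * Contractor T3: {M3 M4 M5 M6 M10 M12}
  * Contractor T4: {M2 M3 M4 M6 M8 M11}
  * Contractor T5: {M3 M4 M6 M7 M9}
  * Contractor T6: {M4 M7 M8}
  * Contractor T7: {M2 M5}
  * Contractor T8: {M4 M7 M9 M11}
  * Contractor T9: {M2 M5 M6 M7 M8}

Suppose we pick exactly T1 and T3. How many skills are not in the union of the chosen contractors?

5

Union of T1, T3 = {M3, M4, M5, M6, M7, M10, M12}.
Not covered: M1, M2, M8, M9, M11 — 5 skills.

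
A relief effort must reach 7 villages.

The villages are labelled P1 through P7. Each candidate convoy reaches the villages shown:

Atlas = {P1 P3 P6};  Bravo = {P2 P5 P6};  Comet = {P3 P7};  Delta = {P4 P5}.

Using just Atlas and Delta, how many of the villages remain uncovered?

2

Union of Atlas, Delta = {P1, P3, P4, P5, P6}.
Not covered: P2, P7 — 2 villages.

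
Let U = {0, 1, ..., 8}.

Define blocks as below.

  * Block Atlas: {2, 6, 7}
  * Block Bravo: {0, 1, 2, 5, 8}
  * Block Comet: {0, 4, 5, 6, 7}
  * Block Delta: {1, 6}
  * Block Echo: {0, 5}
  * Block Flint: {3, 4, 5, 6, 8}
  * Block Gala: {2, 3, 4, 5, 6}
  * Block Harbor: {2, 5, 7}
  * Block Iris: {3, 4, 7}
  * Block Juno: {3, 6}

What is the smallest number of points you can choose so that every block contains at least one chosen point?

The 3 points {4, 5, 6} hit every block.
The blocks Delta, Echo, Iris are pairwise disjoint, so any hitting set needs a separate point for each — at least 3. Hence 3 is optimal.

3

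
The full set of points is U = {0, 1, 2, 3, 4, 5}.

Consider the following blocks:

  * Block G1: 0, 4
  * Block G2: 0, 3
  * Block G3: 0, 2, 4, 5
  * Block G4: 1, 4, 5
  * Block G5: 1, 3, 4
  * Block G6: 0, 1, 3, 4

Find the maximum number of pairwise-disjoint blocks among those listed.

G2, G4 are pairwise disjoint (G2={0,3}; G4={1,4,5}).
Every remaining block overlaps one of these, and no 3 of the listed blocks are pairwise disjoint, so 2 is the maximum.

2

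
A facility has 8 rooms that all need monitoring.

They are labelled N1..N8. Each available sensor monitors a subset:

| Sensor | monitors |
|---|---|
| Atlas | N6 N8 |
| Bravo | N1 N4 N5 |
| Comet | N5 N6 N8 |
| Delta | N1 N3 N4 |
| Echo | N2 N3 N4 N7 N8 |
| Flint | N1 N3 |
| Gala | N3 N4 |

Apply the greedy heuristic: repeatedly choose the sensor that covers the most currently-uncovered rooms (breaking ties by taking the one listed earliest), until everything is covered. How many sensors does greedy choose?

Greedy: pick Echo (covers 5 new) → pick Bravo (covers 2 new) → pick Atlas (covers 1 new). Total picks: 3.

3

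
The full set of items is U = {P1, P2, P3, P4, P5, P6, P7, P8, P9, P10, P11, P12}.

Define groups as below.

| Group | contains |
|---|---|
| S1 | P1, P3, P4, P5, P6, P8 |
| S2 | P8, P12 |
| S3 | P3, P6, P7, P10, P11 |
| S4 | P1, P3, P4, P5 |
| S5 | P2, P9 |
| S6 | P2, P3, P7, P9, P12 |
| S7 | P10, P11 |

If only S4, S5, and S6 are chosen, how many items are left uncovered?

Union of S4, S5, S6 = {P1, P2, P3, P4, P5, P7, P9, P12}.
Not covered: P6, P8, P10, P11 — 4 items.

4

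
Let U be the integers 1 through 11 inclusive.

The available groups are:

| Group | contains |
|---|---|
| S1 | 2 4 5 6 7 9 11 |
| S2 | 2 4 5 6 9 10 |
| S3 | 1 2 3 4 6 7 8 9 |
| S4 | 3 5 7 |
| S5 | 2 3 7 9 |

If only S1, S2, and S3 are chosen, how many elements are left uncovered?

Union of S1, S2, S3 = {1, 2, 3, 4, 5, 6, 7, 8, 9, 10, 11} — that's every element, so 0 are uncovered.

0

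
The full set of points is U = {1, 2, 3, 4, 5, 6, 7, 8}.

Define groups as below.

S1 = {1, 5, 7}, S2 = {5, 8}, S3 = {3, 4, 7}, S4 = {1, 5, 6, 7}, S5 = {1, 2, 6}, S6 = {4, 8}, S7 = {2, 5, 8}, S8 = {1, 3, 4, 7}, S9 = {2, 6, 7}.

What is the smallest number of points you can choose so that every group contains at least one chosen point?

3

H = {4, 5, 6} meets every group (each contains at least one member of H), and |H| = 3.
The groups S2, S3, S5 are pairwise disjoint, so any hitting set needs a separate point for each — at least 3. Hence 3 is optimal.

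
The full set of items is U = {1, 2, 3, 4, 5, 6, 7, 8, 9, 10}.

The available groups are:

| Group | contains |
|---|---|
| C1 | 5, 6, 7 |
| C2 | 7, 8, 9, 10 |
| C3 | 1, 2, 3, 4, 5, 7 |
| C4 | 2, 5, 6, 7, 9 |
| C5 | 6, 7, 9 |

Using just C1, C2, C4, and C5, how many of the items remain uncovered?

3

Union of C1, C2, C4, C5 = {2, 5, 6, 7, 8, 9, 10}.
Not covered: 1, 3, 4 — 3 items.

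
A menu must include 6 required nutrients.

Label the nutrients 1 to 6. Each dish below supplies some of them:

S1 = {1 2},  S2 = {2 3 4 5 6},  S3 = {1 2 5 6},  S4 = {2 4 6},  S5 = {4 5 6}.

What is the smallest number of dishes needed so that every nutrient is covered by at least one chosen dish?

S1 and S2 together: S1 ∪ S2 = {1, 2, 3, 4, 5, 6} — every nutrient is covered.
No single dish has all 6 nutrients (the largest, S2, has 5), so 2 is optimal.

2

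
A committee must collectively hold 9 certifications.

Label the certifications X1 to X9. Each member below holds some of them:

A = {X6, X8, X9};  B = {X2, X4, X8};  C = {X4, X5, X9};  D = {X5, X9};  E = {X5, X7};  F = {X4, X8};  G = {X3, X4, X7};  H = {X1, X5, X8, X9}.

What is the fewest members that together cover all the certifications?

4

Take {A, B, G, H}. Their union is {X1, X2, X3, X4, X5, X6, X7, X8, X9}, which is all 9 certifications.
No 3 of the 8 members cover everything (all 56 combinations miss at least one certification), so 4 is optimal.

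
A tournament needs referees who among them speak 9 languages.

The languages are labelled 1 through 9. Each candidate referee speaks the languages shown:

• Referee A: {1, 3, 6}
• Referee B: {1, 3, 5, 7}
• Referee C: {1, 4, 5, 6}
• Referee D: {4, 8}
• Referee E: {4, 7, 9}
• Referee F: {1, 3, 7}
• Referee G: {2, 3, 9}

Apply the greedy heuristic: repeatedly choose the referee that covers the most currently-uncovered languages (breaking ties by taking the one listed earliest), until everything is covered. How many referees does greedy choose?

Greedy: pick B (covers 4 new) → pick C (covers 2 new) → pick G (covers 2 new) → pick D (covers 1 new). Total picks: 4.

4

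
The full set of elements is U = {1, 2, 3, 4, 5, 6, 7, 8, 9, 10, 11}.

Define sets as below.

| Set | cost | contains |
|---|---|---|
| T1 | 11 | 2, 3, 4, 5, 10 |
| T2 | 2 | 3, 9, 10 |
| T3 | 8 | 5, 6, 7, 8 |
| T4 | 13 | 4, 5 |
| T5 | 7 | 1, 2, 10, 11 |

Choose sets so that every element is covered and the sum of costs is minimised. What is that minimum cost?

T1, T2, T3, T5 together cover every element (T1 ∪ T2 ∪ T3 ∪ T5 = {1, 2, 3, 4, 5, 6, 7, 8, 9, 10, 11}); total cost 11 + 2 + 8 + 7 = 28.
No covering selection has total cost below 28.

28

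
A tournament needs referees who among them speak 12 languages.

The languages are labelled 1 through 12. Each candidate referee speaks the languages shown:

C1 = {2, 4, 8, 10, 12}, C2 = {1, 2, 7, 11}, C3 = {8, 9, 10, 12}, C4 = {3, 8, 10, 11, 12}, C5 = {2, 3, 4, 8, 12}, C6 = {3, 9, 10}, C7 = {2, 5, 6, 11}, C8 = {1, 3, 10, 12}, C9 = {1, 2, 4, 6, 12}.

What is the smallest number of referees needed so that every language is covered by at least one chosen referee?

Take {C1, C2, C6, C7}. Their union is {1, 2, 3, 4, 5, 6, 7, 8, 9, 10, 11, 12}, which is all 12 languages.
No 3 of the 9 referees cover everything (all 84 combinations miss at least one language), so 4 is optimal.

4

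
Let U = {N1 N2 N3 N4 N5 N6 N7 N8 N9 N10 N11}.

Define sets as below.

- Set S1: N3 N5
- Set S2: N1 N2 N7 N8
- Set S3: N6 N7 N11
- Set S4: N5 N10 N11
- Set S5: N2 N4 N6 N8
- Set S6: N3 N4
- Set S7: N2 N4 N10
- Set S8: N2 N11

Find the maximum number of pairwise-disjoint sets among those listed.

3

S2, S4, S6 are pairwise disjoint (S2={N1,N2,N7,N8}; S4={N5,N10,N11}; S6={N3,N4}).
Every remaining set overlaps one of these, and no 4 of the listed sets are pairwise disjoint, so 3 is the maximum.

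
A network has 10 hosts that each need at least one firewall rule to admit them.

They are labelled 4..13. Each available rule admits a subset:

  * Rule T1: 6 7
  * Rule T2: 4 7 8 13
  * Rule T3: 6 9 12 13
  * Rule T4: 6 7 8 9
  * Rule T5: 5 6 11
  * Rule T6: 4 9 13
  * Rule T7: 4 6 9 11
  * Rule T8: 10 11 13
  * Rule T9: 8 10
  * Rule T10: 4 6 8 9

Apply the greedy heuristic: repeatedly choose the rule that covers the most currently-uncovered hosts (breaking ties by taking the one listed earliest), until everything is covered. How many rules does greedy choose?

4

Greedy: pick T2 (covers 4 new) → pick T3 (covers 3 new) → pick T5 (covers 2 new) → pick T8 (covers 1 new). Total picks: 4.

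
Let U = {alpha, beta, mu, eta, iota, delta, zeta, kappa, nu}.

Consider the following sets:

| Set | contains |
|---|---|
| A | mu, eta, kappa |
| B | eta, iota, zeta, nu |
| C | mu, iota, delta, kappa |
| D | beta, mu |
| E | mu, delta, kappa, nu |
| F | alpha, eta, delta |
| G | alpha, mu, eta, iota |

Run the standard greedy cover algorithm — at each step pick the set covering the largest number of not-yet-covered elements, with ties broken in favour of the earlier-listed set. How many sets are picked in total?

4

Greedy: pick B (covers 4 new) → pick C (covers 3 new) → pick D (covers 1 new) → pick F (covers 1 new). Total picks: 4.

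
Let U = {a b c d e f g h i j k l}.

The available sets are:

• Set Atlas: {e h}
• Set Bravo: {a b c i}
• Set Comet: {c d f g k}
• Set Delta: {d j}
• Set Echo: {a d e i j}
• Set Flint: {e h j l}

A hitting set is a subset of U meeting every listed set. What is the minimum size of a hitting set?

3

Take T = {a, d, e}. Each listed set contains at least one of these, so T is a hitting set of size 3.
The sets Atlas, Bravo, Delta are pairwise disjoint, so any hitting set needs a separate item for each — at least 3. Hence 3 is optimal.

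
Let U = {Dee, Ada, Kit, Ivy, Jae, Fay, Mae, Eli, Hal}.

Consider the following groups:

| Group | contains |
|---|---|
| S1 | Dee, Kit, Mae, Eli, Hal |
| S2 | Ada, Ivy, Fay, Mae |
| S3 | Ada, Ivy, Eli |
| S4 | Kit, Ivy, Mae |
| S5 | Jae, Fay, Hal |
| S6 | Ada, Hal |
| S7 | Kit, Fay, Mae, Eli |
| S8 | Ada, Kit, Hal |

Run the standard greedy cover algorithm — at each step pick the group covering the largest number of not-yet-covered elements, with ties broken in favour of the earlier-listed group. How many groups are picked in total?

3

Greedy: pick S1 (covers 5 new) → pick S2 (covers 3 new) → pick S5 (covers 1 new). Total picks: 3.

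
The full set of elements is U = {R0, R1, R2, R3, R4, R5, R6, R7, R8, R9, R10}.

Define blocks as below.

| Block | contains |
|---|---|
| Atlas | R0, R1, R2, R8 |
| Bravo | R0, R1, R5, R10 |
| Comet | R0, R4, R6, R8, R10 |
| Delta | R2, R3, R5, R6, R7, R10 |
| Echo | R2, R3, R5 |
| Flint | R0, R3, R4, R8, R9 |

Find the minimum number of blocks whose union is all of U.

Take {Bravo, Delta, Flint}. Their union is {R0, R1, R2, R3, R4, R5, R6, R7, R8, R9, R10}, which is all 11 elements.
Only Delta contains R7, so Delta is forced; the remaining 5 elements need at least 2 more blocks (each remaining block adds at most 4) — so at least 3 blocks are needed, and 3 is optimal.

3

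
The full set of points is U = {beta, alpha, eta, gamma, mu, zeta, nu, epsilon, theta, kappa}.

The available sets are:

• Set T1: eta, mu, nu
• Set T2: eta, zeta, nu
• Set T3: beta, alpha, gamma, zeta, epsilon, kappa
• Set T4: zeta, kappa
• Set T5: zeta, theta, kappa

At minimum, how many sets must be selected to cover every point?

3

Take {T1, T3, T5}. Their union is {beta, alpha, eta, gamma, mu, zeta, nu, epsilon, theta, kappa}, which is all 10 points.
Only T3 contains beta, so T3 is forced; the remaining 4 points need at least 2 more sets (each remaining set adds at most 3) — so at least 3 sets are needed, and 3 is optimal.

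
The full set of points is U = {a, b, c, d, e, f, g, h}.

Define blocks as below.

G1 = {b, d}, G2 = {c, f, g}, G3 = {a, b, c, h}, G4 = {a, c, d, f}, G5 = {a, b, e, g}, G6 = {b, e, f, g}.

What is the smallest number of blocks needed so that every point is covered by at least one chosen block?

G3, G4, and G5 cover everything between them: the union {a, b, c, d, e, f, g, h} is all of U.
Only G3 contains h, so G3 is forced; the remaining 4 points need at least 2 more blocks (each remaining block adds at most 3) — so at least 3 blocks are needed, and 3 is optimal.

3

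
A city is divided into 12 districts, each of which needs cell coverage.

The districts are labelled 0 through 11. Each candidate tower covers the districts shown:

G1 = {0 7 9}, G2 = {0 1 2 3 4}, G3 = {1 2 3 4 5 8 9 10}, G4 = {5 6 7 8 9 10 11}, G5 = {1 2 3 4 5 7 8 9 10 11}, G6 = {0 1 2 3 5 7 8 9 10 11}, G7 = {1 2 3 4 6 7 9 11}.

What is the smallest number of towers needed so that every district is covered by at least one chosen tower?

2

G2 and G4 together: G2 ∪ G4 = {0, 1, 2, 3, 4, 5, 6, 7, 8, 9, 10, 11} — every district is covered.
No single tower has all 12 districts (the largest, G5, has 10), so 2 is optimal.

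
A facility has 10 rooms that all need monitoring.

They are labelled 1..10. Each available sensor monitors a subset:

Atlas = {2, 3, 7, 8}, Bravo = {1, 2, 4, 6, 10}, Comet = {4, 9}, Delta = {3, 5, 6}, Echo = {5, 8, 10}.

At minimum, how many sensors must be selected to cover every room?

Take {Atlas, Bravo, Comet, Echo}. Their union is {1, 2, 3, 4, 5, 6, 7, 8, 9, 10}, which is all 10 rooms.
No 3 of the 5 sensors cover everything (all 10 combinations miss at least one room), so 4 is optimal.

4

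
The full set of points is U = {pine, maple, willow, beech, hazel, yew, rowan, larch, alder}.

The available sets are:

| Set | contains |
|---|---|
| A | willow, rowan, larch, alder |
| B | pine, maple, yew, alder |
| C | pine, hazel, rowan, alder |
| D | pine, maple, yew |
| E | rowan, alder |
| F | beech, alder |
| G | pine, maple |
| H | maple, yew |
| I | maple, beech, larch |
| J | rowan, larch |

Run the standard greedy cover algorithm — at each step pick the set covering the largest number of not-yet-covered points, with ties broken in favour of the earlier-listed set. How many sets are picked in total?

Greedy: pick A (covers 4 new) → pick B (covers 3 new) → pick C (covers 1 new) → pick F (covers 1 new). Total picks: 4.

4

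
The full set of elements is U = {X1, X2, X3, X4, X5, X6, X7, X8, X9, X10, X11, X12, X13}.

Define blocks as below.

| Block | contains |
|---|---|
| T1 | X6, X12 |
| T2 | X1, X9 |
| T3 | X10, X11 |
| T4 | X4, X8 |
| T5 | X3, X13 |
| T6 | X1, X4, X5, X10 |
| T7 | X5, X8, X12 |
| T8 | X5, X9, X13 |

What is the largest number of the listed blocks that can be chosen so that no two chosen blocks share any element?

T1, T2, T3, T4, T5 are pairwise disjoint (T1={X6,X12}; T2={X1,X9}; T3={X10,X11}; T4={X4,X8}; T5={X3,X13}).
Every remaining block overlaps one of these, and no 6 of the listed blocks are pairwise disjoint, so 5 is the maximum.

5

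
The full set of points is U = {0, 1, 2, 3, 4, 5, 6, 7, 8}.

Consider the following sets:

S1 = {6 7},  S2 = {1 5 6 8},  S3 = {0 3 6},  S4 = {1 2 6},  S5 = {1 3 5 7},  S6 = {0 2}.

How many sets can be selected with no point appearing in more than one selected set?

S2, S6 are pairwise disjoint (S2={1,5,6,8}; S6={0,2}).
Every remaining set overlaps one of these, and no 3 of the listed sets are pairwise disjoint, so 2 is the maximum.

2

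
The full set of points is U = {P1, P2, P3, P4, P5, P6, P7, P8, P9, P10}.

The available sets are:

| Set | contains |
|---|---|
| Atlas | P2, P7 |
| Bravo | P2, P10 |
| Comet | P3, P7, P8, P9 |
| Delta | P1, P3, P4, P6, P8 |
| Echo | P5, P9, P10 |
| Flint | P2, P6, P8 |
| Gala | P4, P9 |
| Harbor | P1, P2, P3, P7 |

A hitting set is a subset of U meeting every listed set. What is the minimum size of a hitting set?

Take H = {P2, P6, P9}. Each listed set contains at least one of these, so H is a hitting set of size 3.
The sets Atlas, Delta, Echo are pairwise disjoint, so any hitting set needs a separate point for each — at least 3. Hence 3 is optimal.

3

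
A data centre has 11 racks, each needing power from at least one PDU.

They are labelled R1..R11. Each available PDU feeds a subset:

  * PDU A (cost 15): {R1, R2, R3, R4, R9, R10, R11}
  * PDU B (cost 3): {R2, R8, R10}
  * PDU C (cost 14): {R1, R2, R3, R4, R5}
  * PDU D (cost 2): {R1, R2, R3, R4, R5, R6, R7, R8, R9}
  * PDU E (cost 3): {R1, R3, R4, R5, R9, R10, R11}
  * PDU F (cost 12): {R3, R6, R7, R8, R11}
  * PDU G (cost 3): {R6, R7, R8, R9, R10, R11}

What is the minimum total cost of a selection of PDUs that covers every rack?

5

D, G together cover every rack (D ∪ G = {R1, R2, R3, R4, R5, R6, R7, R8, R9, R10, R11}); total cost 2 + 3 = 5.
No covering selection has total cost below 5.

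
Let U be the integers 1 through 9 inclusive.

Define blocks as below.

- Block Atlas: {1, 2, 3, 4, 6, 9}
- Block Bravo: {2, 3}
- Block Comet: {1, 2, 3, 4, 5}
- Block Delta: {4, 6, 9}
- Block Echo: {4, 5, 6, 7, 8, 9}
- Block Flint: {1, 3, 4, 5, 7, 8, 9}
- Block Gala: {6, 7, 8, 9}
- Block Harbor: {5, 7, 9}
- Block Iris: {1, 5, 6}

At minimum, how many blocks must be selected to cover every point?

2

Take {Comet, Echo}. Their union is {1, 2, 3, 4, 5, 6, 7, 8, 9}, which is all 9 points.
No single block has all 9 points (the largest, Flint, has 7), so 2 is optimal.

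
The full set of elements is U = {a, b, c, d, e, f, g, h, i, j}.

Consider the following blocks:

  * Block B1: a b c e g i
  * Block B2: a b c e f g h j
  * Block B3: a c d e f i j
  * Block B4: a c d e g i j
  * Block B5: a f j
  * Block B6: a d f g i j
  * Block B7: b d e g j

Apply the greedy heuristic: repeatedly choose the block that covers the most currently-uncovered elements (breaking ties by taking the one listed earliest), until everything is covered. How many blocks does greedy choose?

Greedy: pick B2 (covers 8 new) → pick B3 (covers 2 new). Total picks: 2.

2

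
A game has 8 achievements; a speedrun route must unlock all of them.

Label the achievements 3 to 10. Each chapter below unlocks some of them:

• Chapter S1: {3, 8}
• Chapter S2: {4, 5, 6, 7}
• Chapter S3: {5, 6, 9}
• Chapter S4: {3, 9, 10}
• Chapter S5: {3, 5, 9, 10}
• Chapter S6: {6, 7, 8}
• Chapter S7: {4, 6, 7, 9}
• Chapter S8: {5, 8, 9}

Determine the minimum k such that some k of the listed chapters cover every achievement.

3

Take {S4, S7, S8}. Their union is {3, 4, 5, 6, 7, 8, 9, 10}, which is all 8 achievements.
No 2 of the 8 chapters cover everything (all 28 combinations miss at least one achievement), so 3 is optimal.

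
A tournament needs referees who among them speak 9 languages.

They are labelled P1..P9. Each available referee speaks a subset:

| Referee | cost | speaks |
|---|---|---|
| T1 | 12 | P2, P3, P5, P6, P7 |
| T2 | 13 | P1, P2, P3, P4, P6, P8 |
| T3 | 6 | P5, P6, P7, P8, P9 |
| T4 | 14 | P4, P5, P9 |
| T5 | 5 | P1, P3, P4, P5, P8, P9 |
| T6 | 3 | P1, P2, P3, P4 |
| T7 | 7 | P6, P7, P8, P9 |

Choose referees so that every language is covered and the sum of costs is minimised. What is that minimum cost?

T3, T6 together cover every language (T3 ∪ T6 = {P1, P2, P3, P4, P5, P6, P7, P8, P9}); total cost 6 + 3 = 9.
No covering selection has total cost below 9.

9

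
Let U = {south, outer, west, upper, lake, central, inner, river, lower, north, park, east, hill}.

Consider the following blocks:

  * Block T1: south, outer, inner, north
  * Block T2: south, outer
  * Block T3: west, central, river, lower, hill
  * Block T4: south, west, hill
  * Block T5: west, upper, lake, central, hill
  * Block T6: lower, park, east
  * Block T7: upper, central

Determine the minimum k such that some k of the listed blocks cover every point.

T1, T3, T5, and T6 cover everything between them: the union {south, outer, west, upper, lake, central, inner, river, lower, north, park, east, hill} is all of U.
No 3 of the 7 blocks cover everything (all 35 combinations miss at least one point), so 4 is optimal.

4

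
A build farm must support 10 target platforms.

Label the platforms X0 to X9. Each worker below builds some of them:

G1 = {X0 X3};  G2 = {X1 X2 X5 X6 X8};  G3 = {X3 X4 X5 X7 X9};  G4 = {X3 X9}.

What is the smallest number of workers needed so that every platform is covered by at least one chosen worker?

3

Take {G1, G2, G3}. Their union is {X0, X1, X2, X3, X4, X5, X6, X7, X8, X9}, which is all 10 platforms.
Only G1 contains X0, so G1 is forced; the remaining 8 platforms need at least 2 more workers (each remaining worker adds at most 5) — so at least 3 workers are needed, and 3 is optimal.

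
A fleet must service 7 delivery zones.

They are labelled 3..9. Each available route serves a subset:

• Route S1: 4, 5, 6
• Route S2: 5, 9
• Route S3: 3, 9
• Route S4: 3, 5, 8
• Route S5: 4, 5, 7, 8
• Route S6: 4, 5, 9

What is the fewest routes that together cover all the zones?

S1 and S3 and S5 together: S1 ∪ S3 ∪ S5 = {3, 4, 5, 6, 7, 8, 9} — every zone is covered.
Only S1 contains 6, so S1 is forced; the remaining 4 zones need at least 2 more routes (each remaining route adds at most 2) — so at least 3 routes are needed, and 3 is optimal.

3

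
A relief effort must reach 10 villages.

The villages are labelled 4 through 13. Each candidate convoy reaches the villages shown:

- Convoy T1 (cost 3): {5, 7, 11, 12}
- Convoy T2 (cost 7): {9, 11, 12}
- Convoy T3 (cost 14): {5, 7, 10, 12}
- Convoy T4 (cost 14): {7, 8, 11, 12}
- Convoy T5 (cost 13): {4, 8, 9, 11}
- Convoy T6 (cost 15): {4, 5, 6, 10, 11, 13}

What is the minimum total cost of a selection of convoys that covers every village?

T1, T5, T6 together cover every village (T1 ∪ T5 ∪ T6 = {4, 5, 6, 7, 8, 9, 10, 11, 12, 13}); total cost 3 + 13 + 15 = 31.
No covering selection has total cost below 31.

31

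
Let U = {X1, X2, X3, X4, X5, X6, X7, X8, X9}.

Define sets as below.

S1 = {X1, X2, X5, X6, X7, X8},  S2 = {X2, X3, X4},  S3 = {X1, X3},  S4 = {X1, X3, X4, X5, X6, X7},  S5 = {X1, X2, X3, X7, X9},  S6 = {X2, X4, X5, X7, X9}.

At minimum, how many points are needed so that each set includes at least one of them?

2

Take H = {X3, X7}. Each listed set contains at least one of these, so H is a hitting set of size 2.
The sets S3, S6 are pairwise disjoint, so any hitting set needs a separate point for each — at least 2. Hence 2 is optimal.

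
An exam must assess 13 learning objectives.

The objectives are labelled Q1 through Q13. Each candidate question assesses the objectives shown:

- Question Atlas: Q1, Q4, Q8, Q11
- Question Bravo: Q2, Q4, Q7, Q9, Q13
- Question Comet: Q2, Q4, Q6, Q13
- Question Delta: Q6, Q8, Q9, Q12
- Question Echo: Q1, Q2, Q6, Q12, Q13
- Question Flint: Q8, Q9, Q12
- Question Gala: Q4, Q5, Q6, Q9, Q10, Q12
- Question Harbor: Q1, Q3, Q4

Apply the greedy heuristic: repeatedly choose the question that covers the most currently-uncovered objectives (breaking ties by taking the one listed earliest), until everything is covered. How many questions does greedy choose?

4

Greedy: pick Gala (covers 6 new) → pick Atlas (covers 3 new) → pick Bravo (covers 3 new) → pick Harbor (covers 1 new). Total picks: 4.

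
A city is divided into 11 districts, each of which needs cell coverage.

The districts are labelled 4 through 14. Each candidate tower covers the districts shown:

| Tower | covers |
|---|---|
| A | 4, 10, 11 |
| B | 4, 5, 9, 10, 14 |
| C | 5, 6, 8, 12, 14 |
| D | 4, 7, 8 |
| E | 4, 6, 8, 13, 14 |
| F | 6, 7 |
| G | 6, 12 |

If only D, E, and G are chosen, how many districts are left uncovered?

4

Union of D, E, G = {4, 6, 7, 8, 12, 13, 14}.
Not covered: 5, 9, 10, 11 — 4 districts.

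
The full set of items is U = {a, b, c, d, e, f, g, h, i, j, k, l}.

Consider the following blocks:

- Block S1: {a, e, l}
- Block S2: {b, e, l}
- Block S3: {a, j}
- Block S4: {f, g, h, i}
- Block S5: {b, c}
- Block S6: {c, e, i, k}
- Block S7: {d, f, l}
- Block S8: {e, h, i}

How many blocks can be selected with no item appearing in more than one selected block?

S3, S5, S7, S8 are pairwise disjoint (S3={a,j}; S5={b,c}; S7={d,f,l}; S8={e,h,i}).
Every remaining block overlaps one of these, and no 5 of the listed blocks are pairwise disjoint, so 4 is the maximum.

4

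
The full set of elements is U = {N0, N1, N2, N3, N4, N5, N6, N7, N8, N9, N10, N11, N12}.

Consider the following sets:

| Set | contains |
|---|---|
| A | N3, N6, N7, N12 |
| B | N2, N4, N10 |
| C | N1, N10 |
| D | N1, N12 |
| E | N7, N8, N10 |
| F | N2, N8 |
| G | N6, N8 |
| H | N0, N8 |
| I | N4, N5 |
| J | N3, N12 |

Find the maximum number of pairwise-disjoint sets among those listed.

A, C, H, I are pairwise disjoint (A={N3,N6,N7,N12}; C={N1,N10}; H={N0,N8}; I={N4,N5}).
Every remaining set overlaps one of these, and no 5 of the listed sets are pairwise disjoint, so 4 is the maximum.

4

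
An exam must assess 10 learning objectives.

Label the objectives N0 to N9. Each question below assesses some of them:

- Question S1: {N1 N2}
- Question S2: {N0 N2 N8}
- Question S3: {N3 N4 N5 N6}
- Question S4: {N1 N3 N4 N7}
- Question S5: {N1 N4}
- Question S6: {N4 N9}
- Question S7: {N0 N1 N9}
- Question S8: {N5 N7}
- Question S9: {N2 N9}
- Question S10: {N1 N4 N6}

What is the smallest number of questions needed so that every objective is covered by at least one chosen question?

Take {S2, S3, S4, S7}. Their union is {N0, N1, N2, N3, N4, N5, N6, N7, N8, N9}, which is all 10 objectives.
No 3 of the 10 questions cover everything (all 120 combinations miss at least one objective), so 4 is optimal.

4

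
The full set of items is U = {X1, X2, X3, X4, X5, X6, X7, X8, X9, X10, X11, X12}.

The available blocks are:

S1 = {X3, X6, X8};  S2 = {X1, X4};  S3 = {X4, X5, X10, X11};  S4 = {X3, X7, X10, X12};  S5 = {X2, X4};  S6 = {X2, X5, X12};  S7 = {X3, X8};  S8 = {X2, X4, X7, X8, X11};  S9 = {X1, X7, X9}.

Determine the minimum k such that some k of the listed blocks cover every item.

4

S1 and S3 and S6 and S9 together: S1 ∪ S3 ∪ S6 ∪ S9 = {X1, X2, X3, X4, X5, X6, X7, X8, X9, X10, X11, X12} — every item is covered.
Only S1 contains X6, so S1 is forced; the remaining 9 items need at least 3 more blocks (each remaining block adds at most 4) — so at least 4 blocks are needed, and 4 is optimal.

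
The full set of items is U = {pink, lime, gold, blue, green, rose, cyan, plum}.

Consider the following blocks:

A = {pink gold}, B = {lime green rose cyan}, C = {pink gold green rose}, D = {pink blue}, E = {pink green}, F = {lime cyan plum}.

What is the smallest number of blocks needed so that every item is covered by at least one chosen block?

3

Take {C, D, F}. Their union is {pink, lime, gold, blue, green, rose, cyan, plum}, which is all 8 items.
Only D contains blue, so D is forced; the remaining 6 items need at least 2 more blocks (each remaining block adds at most 4) — so at least 3 blocks are needed, and 3 is optimal.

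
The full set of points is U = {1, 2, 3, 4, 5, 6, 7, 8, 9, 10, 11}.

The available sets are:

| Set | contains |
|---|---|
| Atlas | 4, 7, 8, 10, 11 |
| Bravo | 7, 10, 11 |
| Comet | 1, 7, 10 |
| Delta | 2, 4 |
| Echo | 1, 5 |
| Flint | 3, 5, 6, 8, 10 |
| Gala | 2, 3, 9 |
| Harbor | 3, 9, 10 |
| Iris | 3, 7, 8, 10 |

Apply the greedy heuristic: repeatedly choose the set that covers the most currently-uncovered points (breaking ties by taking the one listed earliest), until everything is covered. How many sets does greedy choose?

4

Greedy: pick Atlas (covers 5 new) → pick Flint (covers 3 new) → pick Gala (covers 2 new) → pick Comet (covers 1 new). Total picks: 4.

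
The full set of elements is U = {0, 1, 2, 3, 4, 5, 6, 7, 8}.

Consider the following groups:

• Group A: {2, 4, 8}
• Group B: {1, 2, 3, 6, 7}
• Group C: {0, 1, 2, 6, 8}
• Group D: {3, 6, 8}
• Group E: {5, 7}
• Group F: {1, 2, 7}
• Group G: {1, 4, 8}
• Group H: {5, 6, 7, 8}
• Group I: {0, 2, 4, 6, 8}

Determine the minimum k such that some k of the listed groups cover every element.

3

Take {B, H, I}. Their union is {0, 1, 2, 3, 4, 5, 6, 7, 8}, which is all 9 elements.
No 2 of the 9 groups cover everything (all 36 combinations miss at least one element), so 3 is optimal.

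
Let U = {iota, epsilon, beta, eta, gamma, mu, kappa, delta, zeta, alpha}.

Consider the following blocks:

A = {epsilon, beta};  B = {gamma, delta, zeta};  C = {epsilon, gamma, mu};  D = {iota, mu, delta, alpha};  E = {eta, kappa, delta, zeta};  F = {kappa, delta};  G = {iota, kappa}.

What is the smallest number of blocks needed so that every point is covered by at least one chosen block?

A, C, D, and E cover everything between them: the union {iota, epsilon, beta, eta, gamma, mu, kappa, delta, zeta, alpha} is all of U.
No 3 of the 7 blocks cover everything (all 35 combinations miss at least one point), so 4 is optimal.

4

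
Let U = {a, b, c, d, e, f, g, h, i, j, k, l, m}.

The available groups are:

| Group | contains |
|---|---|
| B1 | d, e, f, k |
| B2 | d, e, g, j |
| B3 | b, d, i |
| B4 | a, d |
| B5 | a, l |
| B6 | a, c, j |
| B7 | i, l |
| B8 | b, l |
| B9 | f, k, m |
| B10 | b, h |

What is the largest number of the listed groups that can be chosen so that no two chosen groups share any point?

4

B6, B7, B9, B10 are pairwise disjoint (B6={a,c,j}; B7={i,l}; B9={f,k,m}; B10={b,h}).
Every remaining group overlaps one of these, and no 5 of the listed groups are pairwise disjoint, so 4 is the maximum.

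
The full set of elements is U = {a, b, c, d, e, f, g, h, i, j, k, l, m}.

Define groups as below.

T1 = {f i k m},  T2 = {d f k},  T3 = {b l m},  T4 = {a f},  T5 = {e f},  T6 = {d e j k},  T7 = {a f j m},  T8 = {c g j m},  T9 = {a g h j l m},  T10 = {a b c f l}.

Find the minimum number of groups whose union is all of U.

Take {T1, T6, T9, T10}. Their union is {a, b, c, d, e, f, g, h, i, j, k, l, m}, which is all 13 elements.
Only T9 contains h, so T9 is forced; the remaining 7 elements need at least 3 more groups (each remaining group adds at most 3) — so at least 4 groups are needed, and 4 is optimal.

4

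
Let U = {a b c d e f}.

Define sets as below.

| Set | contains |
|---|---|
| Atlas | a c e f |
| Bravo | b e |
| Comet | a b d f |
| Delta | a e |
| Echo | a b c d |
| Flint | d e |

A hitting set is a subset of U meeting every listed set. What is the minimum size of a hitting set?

2

H = {d, e} meets every set (each contains at least one member of H), and |H| = 2.
No single element lies in every set, so at least 2 are needed and 2 is optimal.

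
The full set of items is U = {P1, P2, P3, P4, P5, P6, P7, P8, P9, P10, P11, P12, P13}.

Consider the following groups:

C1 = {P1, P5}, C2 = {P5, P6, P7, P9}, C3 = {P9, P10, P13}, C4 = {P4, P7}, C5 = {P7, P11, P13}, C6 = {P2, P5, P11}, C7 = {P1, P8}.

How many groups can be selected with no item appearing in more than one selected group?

4

C3, C4, C6, C7 are pairwise disjoint (C3={P9,P10,P13}; C4={P4,P7}; C6={P2,P5,P11}; C7={P1,P8}).
Every remaining group overlaps one of these, and no 5 of the listed groups are pairwise disjoint, so 4 is the maximum.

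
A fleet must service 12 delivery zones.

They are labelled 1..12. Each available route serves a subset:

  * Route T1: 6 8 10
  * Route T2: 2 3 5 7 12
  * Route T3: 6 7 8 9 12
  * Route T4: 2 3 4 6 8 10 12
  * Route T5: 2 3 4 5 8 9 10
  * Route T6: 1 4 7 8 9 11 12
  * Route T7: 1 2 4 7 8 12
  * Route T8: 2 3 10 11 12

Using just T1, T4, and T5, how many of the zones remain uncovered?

Union of T1, T4, T5 = {2, 3, 4, 5, 6, 8, 9, 10, 12}.
Not covered: 1, 7, 11 — 3 zones.

3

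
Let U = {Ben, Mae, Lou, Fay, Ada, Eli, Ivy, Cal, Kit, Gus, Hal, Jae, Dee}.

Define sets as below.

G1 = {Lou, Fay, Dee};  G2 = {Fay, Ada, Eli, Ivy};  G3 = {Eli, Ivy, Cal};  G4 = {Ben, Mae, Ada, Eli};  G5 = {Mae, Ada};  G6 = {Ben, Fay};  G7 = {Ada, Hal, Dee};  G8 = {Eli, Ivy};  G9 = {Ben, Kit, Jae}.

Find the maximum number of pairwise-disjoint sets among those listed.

G1, G5, G8, G9 are pairwise disjoint (G1={Lou,Fay,Dee}; G5={Mae,Ada}; G8={Eli,Ivy}; G9={Ben,Kit,Jae}).
Every remaining set overlaps one of these, and no 5 of the listed sets are pairwise disjoint, so 4 is the maximum.

4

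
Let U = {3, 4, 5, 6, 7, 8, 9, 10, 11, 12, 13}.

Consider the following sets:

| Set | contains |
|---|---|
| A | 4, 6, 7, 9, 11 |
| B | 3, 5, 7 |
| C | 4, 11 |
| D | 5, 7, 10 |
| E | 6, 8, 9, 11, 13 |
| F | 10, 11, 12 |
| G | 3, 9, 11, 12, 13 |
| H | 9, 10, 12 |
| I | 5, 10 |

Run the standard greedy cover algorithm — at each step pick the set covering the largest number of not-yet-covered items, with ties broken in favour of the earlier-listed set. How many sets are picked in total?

Greedy: pick A (covers 5 new) → pick G (covers 3 new) → pick D (covers 2 new) → pick E (covers 1 new). Total picks: 4.

4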